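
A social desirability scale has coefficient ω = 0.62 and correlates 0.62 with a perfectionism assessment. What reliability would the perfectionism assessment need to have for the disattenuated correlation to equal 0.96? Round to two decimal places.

0.67

r_true = r_obs / √(r_xx · r_yy) ⇒ 0.96 = 0.62 / √(0.62 · r_yy).
√(0.62 · r_yy) = 0.62 / 0.96 = 0.6458; 0.62 · r_yy = 0.4171; r_yy = 0.4171 / 0.62 ≈ 0.67.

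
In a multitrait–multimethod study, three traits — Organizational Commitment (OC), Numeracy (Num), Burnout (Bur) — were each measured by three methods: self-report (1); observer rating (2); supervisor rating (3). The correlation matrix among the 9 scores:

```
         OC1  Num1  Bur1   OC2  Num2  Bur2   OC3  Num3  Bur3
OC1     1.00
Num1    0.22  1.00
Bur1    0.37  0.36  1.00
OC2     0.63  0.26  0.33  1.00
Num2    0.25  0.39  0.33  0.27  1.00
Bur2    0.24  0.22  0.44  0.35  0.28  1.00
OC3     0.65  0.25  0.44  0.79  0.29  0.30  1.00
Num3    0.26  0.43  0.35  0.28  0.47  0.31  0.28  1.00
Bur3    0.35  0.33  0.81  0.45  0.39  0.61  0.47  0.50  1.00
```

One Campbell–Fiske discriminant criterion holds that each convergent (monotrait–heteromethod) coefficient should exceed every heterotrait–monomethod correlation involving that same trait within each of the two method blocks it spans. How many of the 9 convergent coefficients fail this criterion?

Checking each validity diagonal entry against its comparison values:
OC (methods 1·2): 0.63 vs {0.22, 0.27, 0.37, 0.35} → pass.
OC (methods 1·3): 0.65 vs {0.22, 0.28, 0.37, 0.47} → pass.
OC (methods 2·3): 0.79 vs {0.27, 0.28, 0.35, 0.47} → pass.
Num (methods 1·2): 0.39 vs {0.22, 0.27, 0.36, 0.28} → pass.
Num (methods 1·3): 0.43 vs {0.22, 0.28, 0.36, 0.50} → fail.
Num (methods 2·3): 0.47 vs {0.27, 0.28, 0.28, 0.50} → fail.
Bur (methods 1·2): 0.44 vs {0.37, 0.35, 0.36, 0.28} → pass.
Bur (methods 1·3): 0.81 vs {0.37, 0.47, 0.36, 0.50} → pass.
Bur (methods 2·3): 0.61 vs {0.35, 0.47, 0.28, 0.50} → pass.
2 of 9 fail.

2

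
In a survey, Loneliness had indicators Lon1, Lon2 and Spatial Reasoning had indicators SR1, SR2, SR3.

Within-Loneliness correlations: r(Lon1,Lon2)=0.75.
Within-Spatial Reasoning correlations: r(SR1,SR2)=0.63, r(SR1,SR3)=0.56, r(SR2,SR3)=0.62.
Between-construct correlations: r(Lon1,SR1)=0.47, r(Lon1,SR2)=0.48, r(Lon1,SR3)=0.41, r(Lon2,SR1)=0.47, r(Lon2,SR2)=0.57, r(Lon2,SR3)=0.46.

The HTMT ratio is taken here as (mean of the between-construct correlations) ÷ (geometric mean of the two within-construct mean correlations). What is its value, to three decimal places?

Mean between = 2.86/6 = 0.4767.
Mean within-Lon = 0.75/1 = 0.7500; mean within-SR = 1.81/3 = 0.6033.
Geometric mean = √(0.7500 × 0.6033) = 0.6727.
HTMT = 0.4767 / 0.6727 = 0.709.

0.709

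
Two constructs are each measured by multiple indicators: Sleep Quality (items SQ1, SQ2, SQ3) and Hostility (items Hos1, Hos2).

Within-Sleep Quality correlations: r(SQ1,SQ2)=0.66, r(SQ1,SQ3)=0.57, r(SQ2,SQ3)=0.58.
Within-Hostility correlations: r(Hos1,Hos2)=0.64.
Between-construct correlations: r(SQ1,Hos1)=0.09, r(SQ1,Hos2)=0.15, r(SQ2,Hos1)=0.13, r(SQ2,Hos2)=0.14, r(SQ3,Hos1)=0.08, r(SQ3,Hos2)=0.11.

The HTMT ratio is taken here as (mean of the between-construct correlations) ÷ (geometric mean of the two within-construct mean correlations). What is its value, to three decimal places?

0.188

Mean heterotrait r = 0.70/6 = 0.1167.
Mean within-SQ = 1.81/3 = 0.6033; mean within-Hos = 0.64/1 = 0.6400.
Geometric mean = √(0.6033 × 0.6400) = 0.6214.
HTMT = 0.1167 / 0.6214 = 0.188.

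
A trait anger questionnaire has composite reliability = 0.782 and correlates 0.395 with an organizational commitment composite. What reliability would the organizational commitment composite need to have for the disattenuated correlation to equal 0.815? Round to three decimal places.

r_true = r_obs / √(r_xx · r_yy) ⇒ 0.815 = 0.395 / √(0.782 · r_yy).
√(0.782 · r_yy) = 0.395 / 0.815 = 0.4847; 0.782 · r_yy = 0.2349; r_yy = 0.2349 / 0.782 ≈ 0.300.

0.300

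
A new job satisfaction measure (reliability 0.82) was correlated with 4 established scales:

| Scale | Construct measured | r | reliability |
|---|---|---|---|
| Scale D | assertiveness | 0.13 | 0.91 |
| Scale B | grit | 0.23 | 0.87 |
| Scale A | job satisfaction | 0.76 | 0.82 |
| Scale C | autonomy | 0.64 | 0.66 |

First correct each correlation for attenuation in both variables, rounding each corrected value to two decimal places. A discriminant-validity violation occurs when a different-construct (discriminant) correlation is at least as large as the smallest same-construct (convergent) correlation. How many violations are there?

Disattenuated r (r / √(r_scale · r_new)):
  Scale D (disc): 0.13 / √(0.91·0.82) = 0.15
  Scale B (disc): 0.23 / √(0.87·0.82) = 0.27
  Scale A (conv): 0.76 / √(0.82·0.82) = 0.93
  Scale C (disc): 0.64 / √(0.66·0.82) = 0.87
Smallest convergent = 0.93. Discriminant values: 0.15, 0.27, 0.87; count ≥ 0.93 → 0.

0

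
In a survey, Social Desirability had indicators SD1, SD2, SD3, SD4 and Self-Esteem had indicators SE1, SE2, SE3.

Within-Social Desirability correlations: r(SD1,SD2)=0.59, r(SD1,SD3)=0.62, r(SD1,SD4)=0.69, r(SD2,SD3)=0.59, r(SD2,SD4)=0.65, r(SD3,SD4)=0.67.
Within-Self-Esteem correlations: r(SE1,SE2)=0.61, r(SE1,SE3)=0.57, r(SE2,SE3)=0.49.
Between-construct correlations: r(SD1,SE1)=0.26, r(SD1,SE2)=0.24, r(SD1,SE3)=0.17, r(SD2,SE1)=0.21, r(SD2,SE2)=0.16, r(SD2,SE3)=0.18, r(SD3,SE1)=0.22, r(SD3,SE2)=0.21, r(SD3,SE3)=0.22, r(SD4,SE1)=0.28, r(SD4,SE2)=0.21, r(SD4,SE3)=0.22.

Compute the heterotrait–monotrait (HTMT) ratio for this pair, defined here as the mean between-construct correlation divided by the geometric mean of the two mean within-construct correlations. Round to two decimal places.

Mean between = 2.58/12 = 0.2150.
Mean within-SD = 3.81/6 = 0.6350; mean within-SE = 1.67/3 = 0.5567.
Geometric mean = √(0.6350 × 0.5567) = 0.5946.
HTMT = 0.2150 / 0.5946 = 0.36.

0.36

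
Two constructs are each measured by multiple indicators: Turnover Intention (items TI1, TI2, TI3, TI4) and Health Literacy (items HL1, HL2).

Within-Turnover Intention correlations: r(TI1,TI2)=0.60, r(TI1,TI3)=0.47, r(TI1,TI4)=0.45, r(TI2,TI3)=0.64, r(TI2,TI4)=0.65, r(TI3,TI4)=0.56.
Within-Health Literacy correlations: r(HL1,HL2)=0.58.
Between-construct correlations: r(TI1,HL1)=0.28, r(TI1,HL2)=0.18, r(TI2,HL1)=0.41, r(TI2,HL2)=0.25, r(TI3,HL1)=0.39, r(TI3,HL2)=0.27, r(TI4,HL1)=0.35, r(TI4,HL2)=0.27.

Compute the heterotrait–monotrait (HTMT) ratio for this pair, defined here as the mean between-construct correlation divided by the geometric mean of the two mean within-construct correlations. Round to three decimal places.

Mean between = 2.40/8 = 0.3000.
Mean within-TI = 3.37/6 = 0.5617; mean within-HL = 0.58/1 = 0.5800.
Geometric mean = √(0.5617 × 0.5800) = 0.5708.
HTMT = 0.3000 / 0.5708 = 0.526.

0.526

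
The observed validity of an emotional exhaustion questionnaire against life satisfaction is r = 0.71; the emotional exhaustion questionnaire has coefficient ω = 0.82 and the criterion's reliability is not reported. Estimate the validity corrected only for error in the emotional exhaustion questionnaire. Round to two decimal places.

Single correction: r_c = r_obs / √r_xx = 0.71 / √0.82 = 0.71 / 0.9055 ≈ 0.78.

0.78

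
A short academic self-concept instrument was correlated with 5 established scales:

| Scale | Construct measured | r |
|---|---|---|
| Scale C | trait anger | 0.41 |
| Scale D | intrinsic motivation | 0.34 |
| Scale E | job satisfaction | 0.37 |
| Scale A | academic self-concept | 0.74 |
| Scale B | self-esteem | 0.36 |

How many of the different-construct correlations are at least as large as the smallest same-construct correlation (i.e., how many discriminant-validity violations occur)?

Convergent (same construct = academic self-concept): Scale A.
Smallest convergent = 0.74. Discriminant values: 0.41, 0.34, 0.37, 0.36; count ≥ 0.74 → 0.

0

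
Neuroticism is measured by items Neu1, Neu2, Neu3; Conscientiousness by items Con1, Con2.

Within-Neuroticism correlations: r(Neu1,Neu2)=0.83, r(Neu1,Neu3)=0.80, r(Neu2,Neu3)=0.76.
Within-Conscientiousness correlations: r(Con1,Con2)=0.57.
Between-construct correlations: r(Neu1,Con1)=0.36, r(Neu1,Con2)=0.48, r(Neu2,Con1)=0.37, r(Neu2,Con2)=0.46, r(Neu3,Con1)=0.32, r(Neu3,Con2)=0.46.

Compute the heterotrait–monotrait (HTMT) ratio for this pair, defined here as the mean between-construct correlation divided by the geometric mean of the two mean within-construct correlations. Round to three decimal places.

0.606

Between-construct mean = 2.45/6 = 0.4083.
Mean within-Neu = 2.39/3 = 0.7967; mean within-Con = 0.57/1 = 0.5700.
Geometric mean = √(0.7967 × 0.5700) = 0.6739.
HTMT = 0.4083 / 0.6739 = 0.606.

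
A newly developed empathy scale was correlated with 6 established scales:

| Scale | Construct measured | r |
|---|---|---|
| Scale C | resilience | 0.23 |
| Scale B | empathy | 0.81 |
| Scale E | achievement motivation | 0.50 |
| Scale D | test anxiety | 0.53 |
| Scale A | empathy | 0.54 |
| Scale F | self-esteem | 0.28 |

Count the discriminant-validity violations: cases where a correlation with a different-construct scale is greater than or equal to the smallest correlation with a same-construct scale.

Convergent (same construct = empathy): Scale B, Scale A.
Smallest convergent = 0.54. Discriminant values: 0.23, 0.50, 0.53, 0.28; count ≥ 0.54 → 0.

0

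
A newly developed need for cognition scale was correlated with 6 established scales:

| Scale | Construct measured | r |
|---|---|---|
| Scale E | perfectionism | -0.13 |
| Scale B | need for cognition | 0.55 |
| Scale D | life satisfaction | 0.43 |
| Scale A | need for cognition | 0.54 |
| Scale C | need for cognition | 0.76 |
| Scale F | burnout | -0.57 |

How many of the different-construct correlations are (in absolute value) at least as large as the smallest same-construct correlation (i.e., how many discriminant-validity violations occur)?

1

Convergent (same construct = need for cognition): Scale B, Scale A, Scale C.
Smallest convergent = 0.54. Discriminant |r|: 0.13, 0.43, 0.57; count ≥ 0.54 → 1.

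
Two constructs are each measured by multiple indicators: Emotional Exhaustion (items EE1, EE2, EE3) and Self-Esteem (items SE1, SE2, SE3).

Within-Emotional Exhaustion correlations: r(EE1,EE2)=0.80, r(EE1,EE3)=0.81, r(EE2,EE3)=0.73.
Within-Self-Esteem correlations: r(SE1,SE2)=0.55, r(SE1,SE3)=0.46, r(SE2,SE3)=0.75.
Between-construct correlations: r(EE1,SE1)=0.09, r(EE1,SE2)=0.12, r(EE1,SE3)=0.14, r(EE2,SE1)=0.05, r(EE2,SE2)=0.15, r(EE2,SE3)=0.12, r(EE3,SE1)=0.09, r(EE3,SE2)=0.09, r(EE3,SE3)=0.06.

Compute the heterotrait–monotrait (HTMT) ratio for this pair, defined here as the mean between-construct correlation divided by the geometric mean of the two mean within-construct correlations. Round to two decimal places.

Between-construct mean = 0.91/9 = 0.1011.
Mean within-EE = 2.34/3 = 0.7800; mean within-SE = 1.76/3 = 0.5867.
Geometric mean = √(0.7800 × 0.5867) = 0.6765.
HTMT = 0.1011 / 0.6765 = 0.15.

0.15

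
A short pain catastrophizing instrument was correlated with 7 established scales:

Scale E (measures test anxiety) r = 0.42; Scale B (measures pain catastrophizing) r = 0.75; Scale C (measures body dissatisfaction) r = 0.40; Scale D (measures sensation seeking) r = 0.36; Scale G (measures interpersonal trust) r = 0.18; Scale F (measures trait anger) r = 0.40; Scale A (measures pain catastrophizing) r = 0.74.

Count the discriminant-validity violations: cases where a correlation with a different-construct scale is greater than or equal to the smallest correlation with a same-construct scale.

Convergent (same construct = pain catastrophizing): Scale B, Scale A.
Smallest convergent = 0.74. Discriminant values: 0.42, 0.40, 0.36, 0.18, 0.40; count ≥ 0.74 → 0.

0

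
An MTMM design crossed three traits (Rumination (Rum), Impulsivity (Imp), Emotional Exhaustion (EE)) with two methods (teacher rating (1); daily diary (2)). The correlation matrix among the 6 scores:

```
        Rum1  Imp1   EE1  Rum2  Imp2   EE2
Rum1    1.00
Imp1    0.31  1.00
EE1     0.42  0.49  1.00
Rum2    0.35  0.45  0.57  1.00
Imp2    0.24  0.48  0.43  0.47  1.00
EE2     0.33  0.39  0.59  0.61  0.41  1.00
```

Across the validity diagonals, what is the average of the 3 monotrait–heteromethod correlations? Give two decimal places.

Convergent values: 0.35, 0.48, 0.59; mean = 1.42/3 = 0.47.

0.47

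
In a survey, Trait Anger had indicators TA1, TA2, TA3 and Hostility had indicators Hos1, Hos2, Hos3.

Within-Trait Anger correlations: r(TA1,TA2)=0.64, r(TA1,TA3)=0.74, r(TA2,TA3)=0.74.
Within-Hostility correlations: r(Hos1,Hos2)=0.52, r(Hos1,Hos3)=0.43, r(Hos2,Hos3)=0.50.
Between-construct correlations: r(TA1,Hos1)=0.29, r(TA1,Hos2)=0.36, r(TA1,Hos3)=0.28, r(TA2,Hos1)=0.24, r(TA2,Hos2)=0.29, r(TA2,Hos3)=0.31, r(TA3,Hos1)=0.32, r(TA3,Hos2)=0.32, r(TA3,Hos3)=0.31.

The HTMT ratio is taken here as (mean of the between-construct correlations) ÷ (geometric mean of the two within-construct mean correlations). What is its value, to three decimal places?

0.517

Mean heterotrait r = 2.72/9 = 0.3022.
Mean within-TA = 2.12/3 = 0.7067; mean within-Hos = 1.45/3 = 0.4833.
Geometric mean = √(0.7067 × 0.4833) = 0.5844.
HTMT = 0.3022 / 0.5844 = 0.517.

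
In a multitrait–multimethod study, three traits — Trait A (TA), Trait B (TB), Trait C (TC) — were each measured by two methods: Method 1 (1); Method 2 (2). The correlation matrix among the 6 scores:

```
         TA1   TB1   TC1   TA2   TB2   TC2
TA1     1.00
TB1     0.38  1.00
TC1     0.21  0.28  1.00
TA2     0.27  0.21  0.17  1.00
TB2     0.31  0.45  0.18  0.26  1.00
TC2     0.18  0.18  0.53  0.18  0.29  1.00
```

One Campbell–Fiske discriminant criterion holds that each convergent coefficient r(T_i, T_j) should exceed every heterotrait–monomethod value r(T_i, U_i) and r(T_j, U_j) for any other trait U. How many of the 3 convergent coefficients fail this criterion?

1

Each convergent coefficient versus the relevant comparison correlations:
TA (methods 1·2): 0.27 vs {0.38, 0.26, 0.21, 0.18} → fail.
TB (methods 1·2): 0.45 vs {0.38, 0.26, 0.28, 0.29} → pass.
TC (methods 1·2): 0.53 vs {0.21, 0.18, 0.28, 0.29} → pass.
1 of 3 fail.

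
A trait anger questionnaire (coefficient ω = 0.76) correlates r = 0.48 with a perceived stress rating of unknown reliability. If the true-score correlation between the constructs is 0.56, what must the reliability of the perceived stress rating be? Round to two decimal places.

r_true = r_obs / √(r_xx · r_yy) ⇒ 0.56 = 0.48 / √(0.76 · r_yy).
√(0.76 · r_yy) = 0.48 / 0.56 = 0.8571; 0.76 · r_yy = 0.7346; r_yy = 0.7346 / 0.76 ≈ 0.97.

0.97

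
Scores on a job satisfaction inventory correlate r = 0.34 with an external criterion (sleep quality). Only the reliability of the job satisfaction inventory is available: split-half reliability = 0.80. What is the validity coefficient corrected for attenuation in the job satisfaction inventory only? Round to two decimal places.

Single correction: r_c = r_obs / √r_xx = 0.34 / √0.80 = 0.34 / 0.8944 ≈ 0.38.

0.38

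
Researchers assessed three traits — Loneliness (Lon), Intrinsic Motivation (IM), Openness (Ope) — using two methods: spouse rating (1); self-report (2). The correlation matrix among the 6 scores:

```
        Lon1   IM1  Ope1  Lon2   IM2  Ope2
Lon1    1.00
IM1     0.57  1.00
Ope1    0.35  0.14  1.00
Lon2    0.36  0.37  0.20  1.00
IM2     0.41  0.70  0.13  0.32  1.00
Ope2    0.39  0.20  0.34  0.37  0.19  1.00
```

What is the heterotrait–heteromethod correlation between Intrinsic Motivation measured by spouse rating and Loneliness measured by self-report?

0.37

Different traits and methods: r(IM1, Lon2) = 0.37.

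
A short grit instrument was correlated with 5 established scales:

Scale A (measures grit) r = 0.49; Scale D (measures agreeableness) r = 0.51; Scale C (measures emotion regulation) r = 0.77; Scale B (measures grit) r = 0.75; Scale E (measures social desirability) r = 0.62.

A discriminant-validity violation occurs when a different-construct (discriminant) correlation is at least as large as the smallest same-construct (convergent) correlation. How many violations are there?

Convergent (same construct = grit): Scale A, Scale B.
Smallest convergent = 0.49. Discriminant values: 0.51, 0.77, 0.62; count ≥ 0.49 → 3.

3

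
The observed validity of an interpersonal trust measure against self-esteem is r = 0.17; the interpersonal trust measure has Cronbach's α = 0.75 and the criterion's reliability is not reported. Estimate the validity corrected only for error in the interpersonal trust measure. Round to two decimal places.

Single correction: r_c = r_obs / √r_xx = 0.17 / √0.75 = 0.17 / 0.8660 ≈ 0.20.

0.20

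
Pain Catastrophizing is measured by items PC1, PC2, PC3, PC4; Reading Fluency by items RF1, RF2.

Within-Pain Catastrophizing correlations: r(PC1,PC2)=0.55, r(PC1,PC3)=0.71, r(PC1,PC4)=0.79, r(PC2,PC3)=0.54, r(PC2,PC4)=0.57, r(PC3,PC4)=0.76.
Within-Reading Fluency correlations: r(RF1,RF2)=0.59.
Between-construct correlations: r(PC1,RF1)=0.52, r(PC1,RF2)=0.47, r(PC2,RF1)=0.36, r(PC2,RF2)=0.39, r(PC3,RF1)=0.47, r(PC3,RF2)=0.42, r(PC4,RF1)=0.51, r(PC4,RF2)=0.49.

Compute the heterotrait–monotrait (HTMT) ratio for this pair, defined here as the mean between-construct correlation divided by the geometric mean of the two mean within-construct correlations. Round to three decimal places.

0.731

Mean between = 3.63/8 = 0.4538.
Mean within-PC = 3.92/6 = 0.6533; mean within-RF = 0.59/1 = 0.5900.
Geometric mean = √(0.6533 × 0.5900) = 0.6208.
HTMT = 0.4538 / 0.6208 = 0.731.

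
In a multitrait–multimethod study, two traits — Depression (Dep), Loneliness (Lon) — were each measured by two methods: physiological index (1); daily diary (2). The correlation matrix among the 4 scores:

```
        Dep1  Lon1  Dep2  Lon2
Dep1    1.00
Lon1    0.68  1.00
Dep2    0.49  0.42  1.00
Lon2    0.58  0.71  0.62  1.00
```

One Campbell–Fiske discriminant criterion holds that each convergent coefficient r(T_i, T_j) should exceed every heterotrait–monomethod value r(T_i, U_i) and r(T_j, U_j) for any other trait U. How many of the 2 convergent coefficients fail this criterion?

Each convergent coefficient versus the relevant comparison correlations:
Dep (methods 1·2): 0.49 vs {0.68, 0.62} → fail.
Lon (methods 1·2): 0.71 vs {0.68, 0.62} → pass.
1 of 2 fail.

1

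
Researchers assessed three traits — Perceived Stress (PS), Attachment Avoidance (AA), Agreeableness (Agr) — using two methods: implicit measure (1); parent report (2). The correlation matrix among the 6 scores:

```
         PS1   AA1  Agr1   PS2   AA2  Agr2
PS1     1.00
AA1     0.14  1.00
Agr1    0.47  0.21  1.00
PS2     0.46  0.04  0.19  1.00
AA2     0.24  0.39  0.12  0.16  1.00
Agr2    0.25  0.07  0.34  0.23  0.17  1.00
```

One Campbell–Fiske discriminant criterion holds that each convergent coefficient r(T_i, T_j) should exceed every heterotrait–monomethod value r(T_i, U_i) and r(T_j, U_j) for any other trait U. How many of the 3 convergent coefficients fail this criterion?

2

Each convergent coefficient versus the relevant comparison correlations:
PS (methods 1·2): 0.46 vs {0.14, 0.16, 0.47, 0.23} → fail.
AA (methods 1·2): 0.39 vs {0.14, 0.16, 0.21, 0.17} → pass.
Agr (methods 1·2): 0.34 vs {0.47, 0.23, 0.21, 0.17} → fail.
2 of 3 fail.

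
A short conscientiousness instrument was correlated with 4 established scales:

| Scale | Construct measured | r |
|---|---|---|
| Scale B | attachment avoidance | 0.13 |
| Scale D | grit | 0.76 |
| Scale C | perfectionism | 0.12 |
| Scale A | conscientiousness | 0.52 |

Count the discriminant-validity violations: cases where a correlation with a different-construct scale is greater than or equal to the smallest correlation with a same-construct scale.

1

Convergent (same construct = conscientiousness): Scale A.
Smallest convergent = 0.52. Discriminant values: 0.13, 0.76, 0.12; count ≥ 0.52 → 1.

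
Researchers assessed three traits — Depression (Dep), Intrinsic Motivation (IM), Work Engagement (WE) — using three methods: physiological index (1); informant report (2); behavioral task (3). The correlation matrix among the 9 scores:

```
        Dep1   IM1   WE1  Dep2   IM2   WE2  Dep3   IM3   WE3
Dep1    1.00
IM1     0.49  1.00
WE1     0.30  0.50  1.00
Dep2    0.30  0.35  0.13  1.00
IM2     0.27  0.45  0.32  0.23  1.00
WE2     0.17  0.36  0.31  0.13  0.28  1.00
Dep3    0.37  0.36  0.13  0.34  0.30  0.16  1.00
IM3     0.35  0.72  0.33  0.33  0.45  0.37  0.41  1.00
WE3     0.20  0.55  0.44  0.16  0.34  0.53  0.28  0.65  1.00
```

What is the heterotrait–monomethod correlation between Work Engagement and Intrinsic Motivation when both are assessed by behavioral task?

Different traits, same method: r(WE3, IM3) = 0.65.

0.65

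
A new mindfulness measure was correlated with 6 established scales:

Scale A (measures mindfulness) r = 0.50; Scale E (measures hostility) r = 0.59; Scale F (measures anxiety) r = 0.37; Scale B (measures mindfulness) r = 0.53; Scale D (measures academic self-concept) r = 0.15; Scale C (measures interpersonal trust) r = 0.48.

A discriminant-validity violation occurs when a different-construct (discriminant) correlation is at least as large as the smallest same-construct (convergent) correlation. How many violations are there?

1

Convergent (same construct = mindfulness): Scale A, Scale B.
Smallest convergent = 0.50. Discriminant values: 0.59, 0.37, 0.15, 0.48; count ≥ 0.50 → 1.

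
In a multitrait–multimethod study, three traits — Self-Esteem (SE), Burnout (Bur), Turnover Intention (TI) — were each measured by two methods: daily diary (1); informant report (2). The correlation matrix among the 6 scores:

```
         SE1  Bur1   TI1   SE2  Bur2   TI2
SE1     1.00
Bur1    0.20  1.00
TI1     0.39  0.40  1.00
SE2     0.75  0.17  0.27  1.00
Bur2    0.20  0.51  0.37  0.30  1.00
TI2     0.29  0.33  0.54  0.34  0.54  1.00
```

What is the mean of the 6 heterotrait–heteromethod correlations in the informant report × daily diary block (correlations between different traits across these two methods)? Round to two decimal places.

0.27

HTHM values (method 2 × method 1): 0.17, 0.27, 0.20, 0.37, 0.29, 0.33; mean = 1.63/6 = 0.27.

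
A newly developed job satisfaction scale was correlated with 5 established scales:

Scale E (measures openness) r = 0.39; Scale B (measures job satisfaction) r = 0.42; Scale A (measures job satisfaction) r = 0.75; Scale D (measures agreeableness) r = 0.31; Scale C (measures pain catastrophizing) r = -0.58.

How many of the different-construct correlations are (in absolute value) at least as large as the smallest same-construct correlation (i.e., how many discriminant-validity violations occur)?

1

Convergent (same construct = job satisfaction): Scale B, Scale A.
Smallest convergent = 0.42. Discriminant |r|: 0.39, 0.31, 0.58; count ≥ 0.42 → 1.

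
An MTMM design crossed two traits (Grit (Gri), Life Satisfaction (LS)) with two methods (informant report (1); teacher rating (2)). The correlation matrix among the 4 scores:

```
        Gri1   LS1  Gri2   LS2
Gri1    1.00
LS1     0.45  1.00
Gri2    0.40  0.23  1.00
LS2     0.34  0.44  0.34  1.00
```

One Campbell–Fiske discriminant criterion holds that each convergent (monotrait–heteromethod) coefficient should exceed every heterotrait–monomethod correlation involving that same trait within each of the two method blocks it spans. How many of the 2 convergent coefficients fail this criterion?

Convergent coefficients and their comparison sets:
Gri (methods 1·2): 0.40 vs {0.45, 0.34} → fail.
LS (methods 1·2): 0.44 vs {0.45, 0.34} → fail.
2 of 2 fail.

2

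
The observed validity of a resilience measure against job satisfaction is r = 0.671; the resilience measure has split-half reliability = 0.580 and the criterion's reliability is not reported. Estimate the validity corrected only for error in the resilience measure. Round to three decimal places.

Single correction: r_c = r_obs / √r_xx = 0.671 / √0.580 = 0.671 / 0.7616 ≈ 0.881.

0.881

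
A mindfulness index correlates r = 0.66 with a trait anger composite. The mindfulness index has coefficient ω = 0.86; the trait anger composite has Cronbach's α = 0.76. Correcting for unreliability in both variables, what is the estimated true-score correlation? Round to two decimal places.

r_true = r_obs / √(r_xx · r_yy) = 0.66 / √(0.86 × 0.76) = 0.66 / √0.6536 = 0.66 / 0.8085 ≈ 0.82.

0.82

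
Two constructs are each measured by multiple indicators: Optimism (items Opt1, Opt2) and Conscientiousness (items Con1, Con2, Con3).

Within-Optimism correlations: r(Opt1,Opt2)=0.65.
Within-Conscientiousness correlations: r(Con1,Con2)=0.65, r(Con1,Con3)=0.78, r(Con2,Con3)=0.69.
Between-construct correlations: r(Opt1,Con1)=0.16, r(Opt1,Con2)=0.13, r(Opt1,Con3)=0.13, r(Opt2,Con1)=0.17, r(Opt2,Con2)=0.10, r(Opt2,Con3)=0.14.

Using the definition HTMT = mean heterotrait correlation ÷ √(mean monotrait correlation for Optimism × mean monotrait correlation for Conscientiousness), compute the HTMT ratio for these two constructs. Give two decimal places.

0.20

Mean heterotrait r = 0.83/6 = 0.1383.
Mean within-Opt = 0.65/1 = 0.6500; mean within-Con = 2.12/3 = 0.7067.
Geometric mean = √(0.6500 × 0.7067) = 0.6778.
HTMT = 0.1383 / 0.6778 = 0.20.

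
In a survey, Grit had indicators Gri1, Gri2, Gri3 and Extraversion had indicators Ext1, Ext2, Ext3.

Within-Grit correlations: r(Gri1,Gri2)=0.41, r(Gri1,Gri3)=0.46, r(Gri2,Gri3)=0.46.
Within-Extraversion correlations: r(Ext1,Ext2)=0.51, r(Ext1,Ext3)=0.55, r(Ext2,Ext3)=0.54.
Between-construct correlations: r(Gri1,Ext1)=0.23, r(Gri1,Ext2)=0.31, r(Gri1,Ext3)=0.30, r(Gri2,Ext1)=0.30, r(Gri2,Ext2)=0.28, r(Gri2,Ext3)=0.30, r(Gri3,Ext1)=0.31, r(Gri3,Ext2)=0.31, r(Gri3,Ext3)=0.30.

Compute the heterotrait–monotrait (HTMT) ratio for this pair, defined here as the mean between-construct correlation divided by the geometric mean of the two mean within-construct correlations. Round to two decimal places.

Mean heterotrait r = 2.64/9 = 0.2933.
Mean within-Gri = 1.33/3 = 0.4433; mean within-Ext = 1.60/3 = 0.5333.
Geometric mean = √(0.4433 × 0.5333) = 0.4862.
HTMT = 0.2933 / 0.4862 = 0.60.

0.60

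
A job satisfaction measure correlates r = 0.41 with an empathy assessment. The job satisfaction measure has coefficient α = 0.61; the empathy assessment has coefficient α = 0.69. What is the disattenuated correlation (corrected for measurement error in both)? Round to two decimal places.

r_true = r_obs / √(r_xx · r_yy) = 0.41 / √(0.61 × 0.69) = 0.41 / √0.4209 = 0.41 / 0.6488 ≈ 0.63.

0.63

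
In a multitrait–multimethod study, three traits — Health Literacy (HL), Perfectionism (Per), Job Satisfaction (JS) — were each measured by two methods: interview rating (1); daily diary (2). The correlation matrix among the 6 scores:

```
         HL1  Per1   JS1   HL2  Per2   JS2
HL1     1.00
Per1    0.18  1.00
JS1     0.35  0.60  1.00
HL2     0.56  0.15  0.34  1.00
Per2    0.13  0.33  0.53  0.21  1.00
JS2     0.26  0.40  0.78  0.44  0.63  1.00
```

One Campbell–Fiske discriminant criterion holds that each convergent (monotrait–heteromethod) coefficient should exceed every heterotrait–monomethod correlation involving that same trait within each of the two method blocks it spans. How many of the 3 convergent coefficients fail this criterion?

1

Checking each validity diagonal entry against its comparison values:
HL (methods 1·2): 0.56 vs {0.18, 0.21, 0.35, 0.44} → pass.
Per (methods 1·2): 0.33 vs {0.18, 0.21, 0.60, 0.63} → fail.
JS (methods 1·2): 0.78 vs {0.35, 0.44, 0.60, 0.63} → pass.
1 of 3 fail.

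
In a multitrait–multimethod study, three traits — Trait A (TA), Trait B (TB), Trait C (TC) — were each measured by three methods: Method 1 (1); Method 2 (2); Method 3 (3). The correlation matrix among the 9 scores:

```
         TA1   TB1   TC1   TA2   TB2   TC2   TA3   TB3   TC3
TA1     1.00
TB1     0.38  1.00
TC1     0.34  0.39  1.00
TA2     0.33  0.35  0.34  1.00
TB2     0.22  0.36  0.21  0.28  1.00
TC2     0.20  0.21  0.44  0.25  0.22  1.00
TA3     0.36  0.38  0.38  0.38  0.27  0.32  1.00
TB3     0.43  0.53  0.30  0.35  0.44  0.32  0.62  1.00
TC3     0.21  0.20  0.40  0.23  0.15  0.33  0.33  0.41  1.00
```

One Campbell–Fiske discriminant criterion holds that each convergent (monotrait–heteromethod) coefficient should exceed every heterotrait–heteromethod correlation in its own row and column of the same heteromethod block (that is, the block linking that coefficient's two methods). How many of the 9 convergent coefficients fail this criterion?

Convergent coefficients and their comparison sets:
TA (methods 1·2): 0.33 vs {0.22, 0.35, 0.20, 0.34} → fail.
TA (methods 1·3): 0.36 vs {0.43, 0.38, 0.21, 0.38} → fail.
TA (methods 2·3): 0.38 vs {0.35, 0.27, 0.23, 0.32} → pass.
TB (methods 1·2): 0.36 vs {0.35, 0.22, 0.21, 0.21} → pass.
TB (methods 1·3): 0.53 vs {0.38, 0.43, 0.20, 0.30} → pass.
TB (methods 2·3): 0.44 vs {0.27, 0.35, 0.15, 0.32} → pass.
TC (methods 1·2): 0.44 vs {0.34, 0.20, 0.21, 0.21} → pass.
TC (methods 1·3): 0.40 vs {0.38, 0.21, 0.30, 0.20} → pass.
TC (methods 2·3): 0.33 vs {0.32, 0.23, 0.32, 0.15} → pass.
2 of 9 fail.

2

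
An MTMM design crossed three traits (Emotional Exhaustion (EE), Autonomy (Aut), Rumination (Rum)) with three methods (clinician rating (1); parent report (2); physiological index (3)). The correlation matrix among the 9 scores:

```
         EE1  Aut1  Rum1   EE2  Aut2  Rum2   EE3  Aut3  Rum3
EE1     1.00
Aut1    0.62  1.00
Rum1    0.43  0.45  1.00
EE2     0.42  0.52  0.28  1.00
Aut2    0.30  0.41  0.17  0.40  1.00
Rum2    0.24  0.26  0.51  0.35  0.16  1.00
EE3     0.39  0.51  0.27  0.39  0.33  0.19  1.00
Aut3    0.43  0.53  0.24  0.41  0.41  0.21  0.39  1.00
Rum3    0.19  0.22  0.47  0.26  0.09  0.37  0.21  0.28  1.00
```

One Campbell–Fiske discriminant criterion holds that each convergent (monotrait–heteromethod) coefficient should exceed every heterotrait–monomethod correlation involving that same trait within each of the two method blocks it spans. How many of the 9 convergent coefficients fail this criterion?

5

Checking each validity diagonal entry against its comparison values:
EE (methods 1·2): 0.42 vs {0.62, 0.40, 0.43, 0.35} → fail.
EE (methods 1·3): 0.39 vs {0.62, 0.39, 0.43, 0.21} → fail.
EE (methods 2·3): 0.39 vs {0.40, 0.39, 0.35, 0.21} → fail.
Aut (methods 1·2): 0.41 vs {0.62, 0.40, 0.45, 0.16} → fail.
Aut (methods 1·3): 0.53 vs {0.62, 0.39, 0.45, 0.28} → fail.
Aut (methods 2·3): 0.41 vs {0.40, 0.39, 0.16, 0.28} → pass.
Rum (methods 1·2): 0.51 vs {0.43, 0.35, 0.45, 0.16} → pass.
Rum (methods 1·3): 0.47 vs {0.43, 0.21, 0.45, 0.28} → pass.
Rum (methods 2·3): 0.37 vs {0.35, 0.21, 0.16, 0.28} → pass.
5 of 9 fail.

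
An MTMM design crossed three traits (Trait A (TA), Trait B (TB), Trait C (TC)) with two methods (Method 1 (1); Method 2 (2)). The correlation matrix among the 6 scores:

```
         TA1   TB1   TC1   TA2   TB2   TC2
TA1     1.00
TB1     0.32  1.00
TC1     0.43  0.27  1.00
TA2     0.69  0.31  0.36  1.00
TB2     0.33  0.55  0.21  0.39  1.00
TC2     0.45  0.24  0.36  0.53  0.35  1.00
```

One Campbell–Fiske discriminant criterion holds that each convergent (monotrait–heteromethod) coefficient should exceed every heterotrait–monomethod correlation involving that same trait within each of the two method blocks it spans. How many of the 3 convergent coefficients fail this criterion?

1

Checking each validity diagonal entry against its comparison values:
TA (methods 1·2): 0.69 vs {0.32, 0.39, 0.43, 0.53} → pass.
TB (methods 1·2): 0.55 vs {0.32, 0.39, 0.27, 0.35} → pass.
TC (methods 1·2): 0.36 vs {0.43, 0.53, 0.27, 0.35} → fail.
1 of 3 fail.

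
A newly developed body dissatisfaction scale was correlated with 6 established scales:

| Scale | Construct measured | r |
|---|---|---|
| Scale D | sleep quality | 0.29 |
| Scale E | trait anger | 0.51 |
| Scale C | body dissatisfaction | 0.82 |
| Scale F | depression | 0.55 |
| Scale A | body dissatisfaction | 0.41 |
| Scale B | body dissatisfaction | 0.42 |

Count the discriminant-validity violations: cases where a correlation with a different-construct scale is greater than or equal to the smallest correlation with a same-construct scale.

Convergent (same construct = body dissatisfaction): Scale C, Scale A, Scale B.
Smallest convergent = 0.41. Discriminant values: 0.29, 0.51, 0.55; count ≥ 0.41 → 2.

2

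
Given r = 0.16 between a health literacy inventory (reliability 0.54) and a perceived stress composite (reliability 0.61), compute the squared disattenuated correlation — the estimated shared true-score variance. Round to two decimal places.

Disattenuated r = 0.16 / √(0.54 × 0.61) = 0.16 / 0.5739 = 0.2788.
Shared true-score variance = 0.2788² = 0.0777 ≈ 0.08.

0.08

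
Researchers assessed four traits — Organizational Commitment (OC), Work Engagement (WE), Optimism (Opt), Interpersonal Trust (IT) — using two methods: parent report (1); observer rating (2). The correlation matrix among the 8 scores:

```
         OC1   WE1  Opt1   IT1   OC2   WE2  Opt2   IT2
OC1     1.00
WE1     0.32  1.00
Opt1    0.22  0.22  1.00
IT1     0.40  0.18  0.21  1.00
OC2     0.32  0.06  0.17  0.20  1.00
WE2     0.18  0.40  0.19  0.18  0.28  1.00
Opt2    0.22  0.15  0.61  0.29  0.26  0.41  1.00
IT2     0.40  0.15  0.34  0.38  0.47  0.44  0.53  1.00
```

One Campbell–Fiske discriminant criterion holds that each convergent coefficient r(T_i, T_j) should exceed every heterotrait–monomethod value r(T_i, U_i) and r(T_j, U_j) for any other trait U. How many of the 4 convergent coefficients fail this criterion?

Convergent coefficients and their comparison sets:
OC (methods 1·2): 0.32 vs {0.32, 0.28, 0.22, 0.26, 0.40, 0.47} → fail.
WE (methods 1·2): 0.40 vs {0.32, 0.28, 0.22, 0.41, 0.18, 0.44} → fail.
Opt (methods 1·2): 0.61 vs {0.22, 0.26, 0.22, 0.41, 0.21, 0.53} → pass.
IT (methods 1·2): 0.38 vs {0.40, 0.47, 0.18, 0.44, 0.21, 0.53} → fail.
3 of 4 fail.

3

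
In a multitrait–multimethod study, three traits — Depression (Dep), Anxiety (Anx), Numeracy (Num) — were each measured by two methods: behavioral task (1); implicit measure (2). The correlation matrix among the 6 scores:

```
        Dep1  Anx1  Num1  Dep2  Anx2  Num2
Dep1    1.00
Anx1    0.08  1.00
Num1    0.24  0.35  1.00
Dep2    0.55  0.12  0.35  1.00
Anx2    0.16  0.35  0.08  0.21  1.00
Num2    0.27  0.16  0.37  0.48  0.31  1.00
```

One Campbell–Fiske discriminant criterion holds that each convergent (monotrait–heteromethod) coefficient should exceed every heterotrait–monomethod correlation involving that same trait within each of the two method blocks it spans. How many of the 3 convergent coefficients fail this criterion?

2

Each convergent coefficient versus the relevant comparison correlations:
Dep (methods 1·2): 0.55 vs {0.08, 0.21, 0.24, 0.48} → pass.
Anx (methods 1·2): 0.35 vs {0.08, 0.21, 0.35, 0.31} → fail.
Num (methods 1·2): 0.37 vs {0.24, 0.48, 0.35, 0.31} → fail.
2 of 3 fail.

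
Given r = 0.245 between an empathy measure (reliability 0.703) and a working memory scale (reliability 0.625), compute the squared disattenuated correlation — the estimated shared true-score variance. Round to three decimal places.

Disattenuated r = 0.245 / √(0.703 × 0.625) = 0.245 / 0.6629 = 0.3696.
Shared true-score variance = 0.3696² = 0.1366 ≈ 0.137.

0.137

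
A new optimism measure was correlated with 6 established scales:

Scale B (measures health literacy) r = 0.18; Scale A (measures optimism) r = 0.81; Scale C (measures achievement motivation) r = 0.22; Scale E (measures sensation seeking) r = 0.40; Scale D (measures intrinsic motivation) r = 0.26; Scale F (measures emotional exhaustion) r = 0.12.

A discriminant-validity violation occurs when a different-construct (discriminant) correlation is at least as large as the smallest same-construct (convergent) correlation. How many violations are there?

Convergent (same construct = optimism): Scale A.
Smallest convergent = 0.81. Discriminant values: 0.18, 0.22, 0.40, 0.26, 0.12; count ≥ 0.81 → 0.

0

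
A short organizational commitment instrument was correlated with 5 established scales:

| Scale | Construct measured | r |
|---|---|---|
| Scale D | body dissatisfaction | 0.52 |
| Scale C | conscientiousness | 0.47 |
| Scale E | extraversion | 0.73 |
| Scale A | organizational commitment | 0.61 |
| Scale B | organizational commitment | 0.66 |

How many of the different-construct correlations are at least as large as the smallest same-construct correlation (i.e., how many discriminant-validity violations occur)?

Convergent (same construct = organizational commitment): Scale A, Scale B.
Smallest convergent = 0.61. Discriminant values: 0.52, 0.47, 0.73; count ≥ 0.61 → 1.

1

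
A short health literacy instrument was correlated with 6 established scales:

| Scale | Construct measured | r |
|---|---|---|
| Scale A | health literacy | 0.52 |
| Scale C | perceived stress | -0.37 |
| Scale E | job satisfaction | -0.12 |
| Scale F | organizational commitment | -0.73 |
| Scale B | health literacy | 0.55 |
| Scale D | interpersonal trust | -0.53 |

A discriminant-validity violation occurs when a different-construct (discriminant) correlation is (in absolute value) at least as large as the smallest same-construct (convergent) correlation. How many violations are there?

2

Convergent (same construct = health literacy): Scale A, Scale B.
Smallest convergent = 0.52. Discriminant |r|: 0.37, 0.12, 0.73, 0.53; count ≥ 0.52 → 2.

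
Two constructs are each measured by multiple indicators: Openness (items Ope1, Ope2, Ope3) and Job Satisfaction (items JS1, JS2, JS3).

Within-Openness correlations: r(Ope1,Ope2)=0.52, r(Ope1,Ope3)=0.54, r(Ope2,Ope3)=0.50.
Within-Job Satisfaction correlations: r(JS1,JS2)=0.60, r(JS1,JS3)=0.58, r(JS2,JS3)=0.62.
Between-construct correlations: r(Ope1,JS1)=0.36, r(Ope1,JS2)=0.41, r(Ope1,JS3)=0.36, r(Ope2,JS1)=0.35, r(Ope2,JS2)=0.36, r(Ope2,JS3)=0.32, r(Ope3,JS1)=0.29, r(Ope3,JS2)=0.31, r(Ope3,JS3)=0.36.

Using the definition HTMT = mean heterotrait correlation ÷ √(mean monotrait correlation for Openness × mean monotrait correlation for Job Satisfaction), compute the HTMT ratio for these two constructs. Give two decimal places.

Mean between = 3.12/9 = 0.3467.
Mean within-Ope = 1.56/3 = 0.5200; mean within-JS = 1.80/3 = 0.6000.
Geometric mean = √(0.5200 × 0.6000) = 0.5586.
HTMT = 0.3467 / 0.5586 = 0.62.

0.62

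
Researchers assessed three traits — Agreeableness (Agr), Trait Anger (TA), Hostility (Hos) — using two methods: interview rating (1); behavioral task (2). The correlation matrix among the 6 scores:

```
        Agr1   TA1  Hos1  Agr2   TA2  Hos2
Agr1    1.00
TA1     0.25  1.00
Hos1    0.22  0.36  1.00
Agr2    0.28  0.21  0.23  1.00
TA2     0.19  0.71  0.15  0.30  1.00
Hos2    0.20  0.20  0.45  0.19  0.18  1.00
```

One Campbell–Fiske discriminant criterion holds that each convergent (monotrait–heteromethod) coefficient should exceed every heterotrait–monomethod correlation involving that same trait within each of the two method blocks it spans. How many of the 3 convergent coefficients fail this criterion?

1

Each convergent coefficient versus the relevant comparison correlations:
Agr (methods 1·2): 0.28 vs {0.25, 0.30, 0.22, 0.19} → fail.
TA (methods 1·2): 0.71 vs {0.25, 0.30, 0.36, 0.18} → pass.
Hos (methods 1·2): 0.45 vs {0.22, 0.19, 0.36, 0.18} → pass.
1 of 3 fail.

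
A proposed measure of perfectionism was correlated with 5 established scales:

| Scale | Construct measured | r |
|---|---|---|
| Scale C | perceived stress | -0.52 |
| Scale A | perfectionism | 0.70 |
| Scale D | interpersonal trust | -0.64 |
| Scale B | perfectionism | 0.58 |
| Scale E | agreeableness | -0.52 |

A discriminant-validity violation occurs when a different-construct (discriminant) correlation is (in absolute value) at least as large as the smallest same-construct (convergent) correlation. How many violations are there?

1

Convergent (same construct = perfectionism): Scale A, Scale B.
Smallest convergent = 0.58. Discriminant |r|: 0.52, 0.64, 0.52; count ≥ 0.58 → 1.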